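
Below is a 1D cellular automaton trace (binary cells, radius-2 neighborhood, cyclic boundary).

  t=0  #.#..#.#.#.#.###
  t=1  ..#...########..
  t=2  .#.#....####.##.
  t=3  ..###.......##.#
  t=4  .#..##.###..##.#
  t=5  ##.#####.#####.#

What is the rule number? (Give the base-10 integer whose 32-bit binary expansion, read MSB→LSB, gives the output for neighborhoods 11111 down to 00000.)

2616732997

  [31] ##### => #  t=1,i=8
  [30] ####. => .  t=0,i=15
  [29] ###.# => .  t=0,i=0
  [28] ###.. => #  t=1,i=13
  [27] ##.## => #  t=2,i=12
  [26] ##.#. => .  t=0,i=1
  [25] ##..# => #  t=2,i=15
  [24] ##... => #  t=1,i=14
  [23] #.### => #  t=0,i=13
  [22] #.##. => #  t=2,i=13
  [21] #.#.# => #  t=0,i=7
  [20] #.#.. => #  t=0,i=2
  [19] #..## => #  t=3,i=1
  [18] #..#. => .  t=0,i=4
  [17] #...# => .  t=1,i=4
  [16] #.... => .  t=1,i=15
  [15] .#### => .  t=0,i=14
  [14] .###. => .  t=3,i=3
  [13] .##.# => #  t=3,i=13
  [12] .##.. => .  t=2,i=14
  [11] .#.## => #  t=0,i=12
  [10] .#.#. => #  t=0,i=6
  [9] .#..# => .  t=0,i=3
  [8] .#... => #  t=1,i=3
  [7] ..### => .  t=1,i=6
  [6] ..##. => #  t=3,i=12
  [5] ..#.# => .  t=0,i=5
  [4] ..#.. => .  t=1,i=2
  [3] ...## => .  t=1,i=5
  [2] ...#. => #  t=1,i=1
  [1] ....# => .  t=1,i=0
  [0] ..... => #  t=3,i=7
  bits 10011011111110000010110101000101 = 2616732997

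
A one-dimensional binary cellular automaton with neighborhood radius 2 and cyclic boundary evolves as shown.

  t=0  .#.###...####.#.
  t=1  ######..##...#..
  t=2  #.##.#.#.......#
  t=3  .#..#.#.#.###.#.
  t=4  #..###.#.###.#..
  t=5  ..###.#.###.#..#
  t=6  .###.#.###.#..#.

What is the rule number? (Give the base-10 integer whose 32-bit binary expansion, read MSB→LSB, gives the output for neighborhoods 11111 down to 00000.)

  [31] ##### => #  t=1,i=2
  [30] ####. => .  t=0,i=11
  [29] ###.# => .  t=0,i=12
  [28] ###.. => #  t=0,i=5
  [27] ##.## => #  t=2,i=1
  [26] ##.#. => #  t=0,i=13
  [25] ##..# => .  t=1,i=6
  [24] ##... => .  t=0,i=6
  [23] #.### => #  t=0,i=3
  [22] #.##. => .  t=2,i=2
  [21] #.#.# => .  t=2,i=5
  [20] #.#.. => .  t=0,i=14
  [19] #..## => #  t=1,i=7
  [18] #..#. => #  t=0,i=0
  [17] #...# => .  t=0,i=7
  [16] #.... => .  t=2,i=9
  [15] .#### => .  t=0,i=10
  [14] .###. => #  t=0,i=4
  [13] .##.# => .  t=2,i=0
  [12] .##.. => .  t=1,i=9
  [11] .#.## => #  t=0,i=2
  [10] .#.#. => #  t=2,i=6
  [9] .#..# => .  t=0,i=15
  [8] .#... => #  t=2,i=8
  [7] ..### => #  t=0,i=9
  [6] ..##. => .  t=1,i=8
  [5] ..#.# => #  t=0,i=1
  [4] ..#.. => .  t=1,i=13
  [3] ...## => #  t=0,i=8
  [2] ...#. => .  t=1,i=12
  [1] ....# => .  t=2,i=13
  [0] ..... => #  t=2,i=10
  bits 10011100100011000100110110101001 = 2626440617

2626440617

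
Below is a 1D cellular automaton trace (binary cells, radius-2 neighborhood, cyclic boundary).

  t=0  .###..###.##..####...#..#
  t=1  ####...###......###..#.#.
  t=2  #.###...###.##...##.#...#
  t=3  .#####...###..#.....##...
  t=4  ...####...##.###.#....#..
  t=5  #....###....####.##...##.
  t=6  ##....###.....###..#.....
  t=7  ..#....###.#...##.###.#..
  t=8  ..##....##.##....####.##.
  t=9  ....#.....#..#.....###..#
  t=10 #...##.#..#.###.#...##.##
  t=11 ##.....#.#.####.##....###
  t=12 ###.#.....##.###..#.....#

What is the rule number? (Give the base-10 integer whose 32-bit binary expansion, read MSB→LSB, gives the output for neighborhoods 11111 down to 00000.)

  nb #####: next=#  (t=3,i=3, bit31=1)
  nb ####.: next=#  (t=0,i=16, bit30=1)
  nb ###.#: next=#  (t=0,i=8, bit29=1)
  nb ###..: next=#  (t=0,i=3, bit28=1)
  nb ##.##: next=#  (t=0,i=9, bit27=1)
  nb ##.#.: next=.  (t=2,i=19, bit26=0)
  nb ##..#: next=.  (t=0,i=4, bit25=0)
  nb ##...: next=#  (t=0,i=18, bit24=1)
  nb #.###: next=#  (t=0,i=1, bit23=1)
  nb #.##.: next=.  (t=0,i=10, bit22=0)
  nb #.#.#: next=.  (t=1,i=23, bit21=0)
  nb #.#..: next=#  (t=2,i=20, bit20=1)
  nb #..##: next=.  (t=0,i=5, bit19=0)
  nb #..#.: next=#  (t=0,i=23, bit18=1)
  nb #...#: next=.  (t=0,i=19, bit17=0)
  nb #....: next=.  (t=1,i=11, bit16=0)
  nb .####: next=.  (t=0,i=15, bit15=0)
  nb .###.: next=#  (t=0,i=2, bit14=1)
  nb .##.#: next=.  (t=2,i=0, bit13=0)
  nb .##..: next=.  (t=0,i=11, bit12=0)
  nb .#.##: next=#  (t=0,i=0, bit11=1)
  nb .#.#.: next=.  (t=1,i=22, bit10=0)
  nb .#..#: next=.  (t=0,i=22, bit9=0)
  nb .#...: next=#  (t=2,i=21, bit8=1)
  nb ..###: next=.  (t=0,i=6, bit7=0)
  nb ..##.: next=.  (t=2,i=17, bit6=0)
  nb ..#.#: next=.  (t=0,i=24, bit5=0)
  nb ..#..: next=#  (t=0,i=21, bit4=1)
  nb ...##: next=.  (t=1,i=6, bit3=0)
  nb ...#.: next=.  (t=0,i=20, bit2=0)
  nb ....#: next=.  (t=1,i=14, bit1=0)
  nb .....: next=#  (t=1,i=12, bit0=1)
  bits 11111001100101000100100100010001 = 4187244817

4187244817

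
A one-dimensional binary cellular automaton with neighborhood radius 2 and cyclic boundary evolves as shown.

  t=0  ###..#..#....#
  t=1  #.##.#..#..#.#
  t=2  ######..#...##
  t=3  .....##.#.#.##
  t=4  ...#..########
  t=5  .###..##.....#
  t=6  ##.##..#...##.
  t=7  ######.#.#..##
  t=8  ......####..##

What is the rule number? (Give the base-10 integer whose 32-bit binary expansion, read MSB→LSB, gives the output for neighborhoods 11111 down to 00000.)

519224470

  ##### -> .   bit 31 = 0  t=2,i=0
  ####. -> .   bit 30 = 0  t=0,i=1
  ###.# -> .   bit 29 = 0  t=7,i=5
  ###.. -> #   bit 28 = 1  t=0,i=2
  ##.## -> #   bit 27 = 1  t=1,i=1
  ##.#. -> #   bit 26 = 1  t=1,i=4
  ##..# -> #   bit 25 = 1  t=0,i=3
  ##... -> .   bit 24 = 0  t=3,i=0
  #.### -> #   bit 23 = 1  t=5,i=1
  #.##. -> #   bit 22 = 1  t=1,i=2
  #.#.# -> #   bit 21 = 1  t=3,i=8
  #.#.. -> #   bit 20 = 1  t=1,i=5
  #..## -> .   bit 19 = 0  t=4,i=5
  #..#. -> .   bit 18 = 0  t=0,i=4
  #...# -> #   bit 17 = 1  t=2,i=10
  #.... -> .   bit 16 = 0  t=0,i=10
  .#### -> #   bit 15 = 1  t=0,i=0
  .###. -> .   bit 14 = 0  t=5,i=2
  .##.# -> #   bit 13 = 1  t=1,i=0
  .##.. -> #   bit 12 = 1  t=3,i=13
  .#.## -> #   bit 11 = 1  t=1,i=12
  .#.#. -> #   bit 10 = 1  t=3,i=9
  .#..# -> .   bit 9 = 0  t=0,i=6
  .#... -> .   bit 8 = 0  t=0,i=9
  ..### -> #   bit 7 = 1  t=0,i=13
  ..##. -> .   bit 6 = 0  t=3,i=5
  ..#.# -> .   bit 5 = 0  t=1,i=11
  ..#.. -> #   bit 4 = 1  t=0,i=5
  ...## -> .   bit 3 = 0  t=0,i=12
  ...#. -> #   bit 2 = 1  t=4,i=2
  ....# -> #   bit 1 = 1  t=0,i=11
  ..... -> .   bit 0 = 0  t=3,i=2
  bits 00011110111100101011110010010110 = 519224470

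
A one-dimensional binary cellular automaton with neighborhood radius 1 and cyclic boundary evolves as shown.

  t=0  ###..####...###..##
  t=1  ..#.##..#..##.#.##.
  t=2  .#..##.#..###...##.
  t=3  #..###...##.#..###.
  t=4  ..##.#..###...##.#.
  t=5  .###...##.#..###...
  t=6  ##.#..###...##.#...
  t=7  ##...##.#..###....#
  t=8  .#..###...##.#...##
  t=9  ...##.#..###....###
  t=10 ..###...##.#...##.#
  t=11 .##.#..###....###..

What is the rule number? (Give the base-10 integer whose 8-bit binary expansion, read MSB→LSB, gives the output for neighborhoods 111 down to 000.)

74

  nb ###: next=.  (t=0,i=0, bit7=0)
  nb ##.: next=#  (t=0,i=2, bit6=1)
  nb #.#: next=.  (t=1,i=3, bit5=0)
  nb #..: next=.  (t=0,i=3, bit4=0)
  nb .##: next=#  (t=0,i=5, bit3=1)
  nb .#.: next=.  (t=1,i=2, bit2=0)
  nb ..#: next=#  (t=0,i=4, bit1=1)
  nb ...: next=.  (t=0,i=10, bit0=0)
  bits 01001010 = 74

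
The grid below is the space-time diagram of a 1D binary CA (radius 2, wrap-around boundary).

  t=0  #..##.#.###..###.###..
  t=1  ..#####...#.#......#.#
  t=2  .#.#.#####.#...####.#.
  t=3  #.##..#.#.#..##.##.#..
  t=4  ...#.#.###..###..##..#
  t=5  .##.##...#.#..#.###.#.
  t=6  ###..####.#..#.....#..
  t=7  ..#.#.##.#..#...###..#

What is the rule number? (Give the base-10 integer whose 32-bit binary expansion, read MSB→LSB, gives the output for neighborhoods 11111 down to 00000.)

  ##### -> .   bit 31 = 0  t=1,i=4
  ####. -> #   bit 30 = 1  t=1,i=5
  ###.# -> .   bit 29 = 0  t=0,i=15
  ###.. -> #   bit 28 = 1  t=0,i=10
  ##.## -> .   bit 27 = 0  t=0,i=16
  ##.#. -> #   bit 26 = 1  t=0,i=5
  ##..# -> .   bit 25 = 0  t=0,i=11
  ##... -> #   bit 24 = 1  t=1,i=7
  #.### -> .   bit 23 = 0  t=0,i=8
  #.##. -> .   bit 22 = 0  t=3,i=2
  #.#.# -> #   bit 21 = 1  t=0,i=6
  #.#.. -> .   bit 20 = 0  t=1,i=12
  #..## -> #   bit 19 = 1  t=0,i=2
  #..#. -> #   bit 18 = 1  t=0,i=21
  #...# -> #   bit 17 = 1  t=1,i=8
  #.... -> .   bit 16 = 0  t=1,i=14
  .#### -> #   bit 15 = 1  t=1,i=3
  .###. -> .   bit 14 = 0  t=0,i=9
  .##.# -> #   bit 13 = 1  t=0,i=4
  .##.. -> #   bit 12 = 1  t=3,i=3
  .#.## -> .   bit 11 = 0  t=0,i=7
  .#.#. -> #   bit 10 = 1  t=1,i=11
  .#..# -> .   bit 9 = 0  t=0,i=1
  .#... -> .   bit 8 = 0  t=1,i=13
  ..### -> .   bit 7 = 0  t=0,i=13
  ..##. -> #   bit 6 = 1  t=0,i=3
  ..#.# -> .   bit 5 = 0  t=1,i=10
  ..#.. -> .   bit 4 = 0  t=0,i=0
  ...## -> #   bit 3 = 1  t=2,i=14
  ...#. -> #   bit 2 = 1  t=1,i=9
  ....# -> #   bit 1 = 1  t=1,i=17
  ..... -> #   bit 0 = 1  t=1,i=15
  bits 01010101001011101011010001001111 = 1429124175

1429124175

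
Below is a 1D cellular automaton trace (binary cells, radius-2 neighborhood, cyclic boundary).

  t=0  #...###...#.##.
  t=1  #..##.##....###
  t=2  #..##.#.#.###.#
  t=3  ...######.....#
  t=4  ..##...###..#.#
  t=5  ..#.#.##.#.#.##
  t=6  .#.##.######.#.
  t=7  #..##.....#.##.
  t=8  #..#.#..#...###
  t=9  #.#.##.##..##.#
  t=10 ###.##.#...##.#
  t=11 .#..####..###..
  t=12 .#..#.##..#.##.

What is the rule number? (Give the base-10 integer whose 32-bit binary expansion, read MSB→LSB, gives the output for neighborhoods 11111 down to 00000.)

  #####|.  b31=0 t=3,i=5
  ####.|#  b30=1 t=1,i=14
  ###.#|.  b29=0 t=2,i=12
  ###..|#  b28=1 t=0,i=6
  ##.##|.  b27=0 t=1,i=5
  ##.#.|#  b26=1 t=0,i=14
  ##..#|.  b25=0 t=1,i=1
  ##...|#  b24=1 t=0,i=7
  #.###|.  b23=0 t=2,i=10
  #.##.|#  b22=1 t=0,i=12
  #.#.#|#  b21=1 t=2,i=6
  #.#..|#  b20=1 t=0,i=0
  #..##|.  b19=0 t=1,i=2
  #..#.|#  b18=1 t=4,i=11
  #...#|.  b17=0 t=0,i=2
  #....|.  b16=0 t=1,i=9
  .####|.  b15=0 t=1,i=13
  .###.|.  b14=0 t=0,i=5
  .##.#|#  b13=1 t=0,i=13
  .##..|.  b12=0 t=1,i=7
  .#.##|.  b11=0 t=0,i=11
  .#.#.|#  b10=1 t=2,i=7
  .#..#|.  b9=0 t=4,i=0
  .#...|.  b8=0 t=0,i=1
  ..###|#  b7=1 t=0,i=4
  ..##.|#  b6=1 t=1,i=3
  ..#.#|.  b5=0 t=0,i=10
  ..#..|#  b4=1 t=3,i=14
  ...##|#  b3=1 t=0,i=3
  ...#.|.  b2=0 t=0,i=9
  ....#|#  b1=1 t=1,i=10
  .....|.  b0=0 t=3,i=11
  bits 01010101011101000010010011011010 = 1433674970

1433674970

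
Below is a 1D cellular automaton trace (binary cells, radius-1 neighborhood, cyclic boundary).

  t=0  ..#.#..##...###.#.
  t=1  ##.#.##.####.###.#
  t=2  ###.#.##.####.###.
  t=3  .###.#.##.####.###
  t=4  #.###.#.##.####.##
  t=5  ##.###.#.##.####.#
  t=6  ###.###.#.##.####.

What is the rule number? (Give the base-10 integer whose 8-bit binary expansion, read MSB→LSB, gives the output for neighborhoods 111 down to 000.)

243

  ### -> #   bit 7 = 1  t=0,i=13
  ##. -> #   bit 6 = 1  t=0,i=8
  #.# -> #   bit 5 = 1  t=0,i=3
  #.. -> #   bit 4 = 1  t=0,i=5
  .## -> .   bit 3 = 0  t=0,i=7
  .#. -> .   bit 2 = 0  t=0,i=2
  ..# -> #   bit 1 = 1  t=0,i=1
  ... -> #   bit 0 = 1  t=0,i=0
  bits 11110011 = 243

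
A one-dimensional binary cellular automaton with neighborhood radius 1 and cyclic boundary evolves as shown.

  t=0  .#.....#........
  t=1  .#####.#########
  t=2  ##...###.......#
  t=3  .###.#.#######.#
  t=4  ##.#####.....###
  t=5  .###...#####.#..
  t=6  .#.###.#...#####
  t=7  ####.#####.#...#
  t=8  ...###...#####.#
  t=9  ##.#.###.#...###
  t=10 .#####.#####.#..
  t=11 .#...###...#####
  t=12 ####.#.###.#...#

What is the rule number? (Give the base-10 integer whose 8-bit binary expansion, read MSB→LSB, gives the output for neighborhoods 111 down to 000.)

  nb ###: next=.  (t=1,i=2, bit7=0)
  nb ##.: next=#  (t=1,i=5, bit6=1)
  nb #.#: next=#  (t=1,i=0, bit5=1)
  nb #..: next=#  (t=0,i=2, bit4=1)
  nb .##: next=#  (t=1,i=1, bit3=1)
  nb .#.: next=#  (t=0,i=1, bit2=1)
  nb ..#: next=.  (t=0,i=0, bit1=0)
  nb ...: next=#  (t=0,i=3, bit0=1)
  bits 01111101 = 125

125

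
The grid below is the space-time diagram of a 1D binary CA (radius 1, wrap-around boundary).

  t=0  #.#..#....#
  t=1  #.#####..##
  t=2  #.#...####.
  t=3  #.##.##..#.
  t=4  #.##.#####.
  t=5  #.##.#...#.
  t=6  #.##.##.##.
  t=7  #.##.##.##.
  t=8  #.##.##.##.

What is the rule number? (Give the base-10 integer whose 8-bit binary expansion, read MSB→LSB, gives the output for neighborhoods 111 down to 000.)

94

  ###|.  b7=0 t=1,i=3
  ##.|#  b6=1 t=0,i=0
  #.#|.  b5=0 t=0,i=1
  #..|#  b4=1 t=0,i=3
  .##|#  b3=1 t=0,i=10
  .#.|#  b2=1 t=0,i=2
  ..#|#  b1=1 t=0,i=4
  ...|.  b0=0 t=0,i=7
  bits 01011110 = 94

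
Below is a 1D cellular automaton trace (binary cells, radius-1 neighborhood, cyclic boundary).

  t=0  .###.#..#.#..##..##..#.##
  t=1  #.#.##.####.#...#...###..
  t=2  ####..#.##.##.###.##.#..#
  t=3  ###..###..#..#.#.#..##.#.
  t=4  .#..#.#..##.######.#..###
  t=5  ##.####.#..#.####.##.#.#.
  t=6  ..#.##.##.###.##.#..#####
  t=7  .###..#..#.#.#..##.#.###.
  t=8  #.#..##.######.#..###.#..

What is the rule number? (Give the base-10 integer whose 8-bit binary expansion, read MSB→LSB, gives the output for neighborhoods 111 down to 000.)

167

  ###|#  b7=1 t=0,i=2
  ##.|.  b6=0 t=0,i=3
  #.#|#  b5=1 t=0,i=0
  #..|.  b4=0 t=0,i=6
  .##|.  b3=0 t=0,i=1
  .#.|#  b2=1 t=0,i=5
  ..#|#  b1=1 t=0,i=7
  ...|#  b0=1 t=1,i=14
  bits 10100111 = 167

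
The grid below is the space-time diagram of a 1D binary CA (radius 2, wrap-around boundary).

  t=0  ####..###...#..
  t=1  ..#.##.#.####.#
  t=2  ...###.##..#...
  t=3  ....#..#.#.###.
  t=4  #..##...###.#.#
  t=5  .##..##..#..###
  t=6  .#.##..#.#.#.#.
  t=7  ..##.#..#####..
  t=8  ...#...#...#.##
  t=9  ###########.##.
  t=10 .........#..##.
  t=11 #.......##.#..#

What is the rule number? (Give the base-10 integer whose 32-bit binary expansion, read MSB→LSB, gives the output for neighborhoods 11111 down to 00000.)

  #####|.  b31=0 t=7,i=10
  ####.|#  b30=1 t=0,i=2
  ###.#|.  b29=0 t=1,i=12
  ###..|.  b28=0 t=0,i=3
  ##.##|.  b27=0 t=2,i=6
  ##.#.|.  b26=0 t=1,i=6
  ##..#|#  b25=1 t=0,i=4
  ##...|#  b24=1 t=0,i=9
  #.###|.  b23=0 t=1,i=9
  #.##.|#  b22=1 t=1,i=4
  #.#.#|#  b21=1 t=1,i=7
  #.#..|.  b20=0 t=1,i=14
  #..##|#  b19=1 t=0,i=5
  #..#.|.  b18=0 t=1,i=1
  #...#|#  b17=1 t=0,i=10
  #....|#  b16=1 t=2,i=13
  .####|.  b15=0 t=0,i=1
  .###.|#  b14=1 t=0,i=7
  .##.#|#  b13=1 t=1,i=5
  .##..|.  b12=0 t=2,i=8
  .#.##|#  b11=1 t=1,i=3
  .#.#.|#  b10=1 t=3,i=8
  .#..#|.  b9=0 t=0,i=13
  .#...|#  b8=1 t=2,i=12
  ..###|.  b7=0 t=0,i=0
  ..##.|.  b6=0 t=4,i=3
  ..#.#|.  b5=0 t=1,i=2
  ..#..|#  b4=1 t=0,i=12
  ...##|.  b3=0 t=2,i=2
  ...#.|#  b2=1 t=0,i=11
  ....#|.  b1=0 t=2,i=1
  .....|.  b0=0 t=2,i=0
  bits 01000011011010110110110100010100 = 1131113748

1131113748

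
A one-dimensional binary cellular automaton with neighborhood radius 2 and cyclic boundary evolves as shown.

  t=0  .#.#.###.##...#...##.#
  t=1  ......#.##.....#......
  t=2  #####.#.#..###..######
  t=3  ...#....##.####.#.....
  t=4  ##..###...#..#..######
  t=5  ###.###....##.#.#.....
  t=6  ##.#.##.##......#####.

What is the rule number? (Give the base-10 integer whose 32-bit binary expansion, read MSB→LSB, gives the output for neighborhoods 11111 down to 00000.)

1515537315

  nb #####: next=.  (t=2,i=0, bit31=0)
  nb ####.: next=#  (t=2,i=3, bit30=1)
  nb ###.#: next=.  (t=0,i=7, bit29=0)
  nb ###..: next=#  (t=2,i=13, bit28=1)
  nb ##.##: next=#  (t=0,i=8, bit27=1)
  nb ##.#.: next=.  (t=0,i=20, bit26=0)
  nb ##..#: next=#  (t=2,i=14, bit25=1)
  nb ##...: next=.  (t=0,i=11, bit24=0)
  nb #.###: next=.  (t=0,i=5, bit23=0)
  nb #.##.: next=#  (t=0,i=9, bit22=1)
  nb #.#.#: next=.  (t=0,i=1, bit21=0)
  nb #.#..: next=#  (t=2,i=8, bit20=1)
  nb #..##: next=.  (t=2,i=10, bit19=0)
  nb #..#.: next=#  (t=4,i=12, bit18=1)
  nb #...#: next=.  (t=0,i=12, bit17=0)
  nb #....: next=#  (t=1,i=11, bit16=1)
  nb .####: next=.  (t=2,i=17, bit15=0)
  nb .###.: next=#  (t=0,i=6, bit14=1)
  nb .##.#: next=.  (t=0,i=19, bit13=0)
  nb .##..: next=.  (t=0,i=10, bit12=0)
  nb .#.##: next=.  (t=0,i=4, bit11=0)
  nb .#.#.: next=.  (t=0,i=0, bit10=0)
  nb .#..#: next=#  (t=2,i=9, bit9=1)
  nb .#...: next=#  (t=0,i=15, bit8=1)
  nb ..###: next=#  (t=2,i=11, bit7=1)
  nb ..##.: next=.  (t=0,i=18, bit6=0)
  nb ..#.#: next=#  (t=1,i=6, bit5=1)
  nb ..#..: next=.  (t=0,i=14, bit4=0)
  nb ...##: next=.  (t=0,i=17, bit3=0)
  nb ...#.: next=.  (t=0,i=13, bit2=0)
  nb ....#: next=#  (t=1,i=4, bit1=1)
  nb .....: next=#  (t=1,i=0, bit0=1)
  bits 01011010010101010100001110100011 = 1515537315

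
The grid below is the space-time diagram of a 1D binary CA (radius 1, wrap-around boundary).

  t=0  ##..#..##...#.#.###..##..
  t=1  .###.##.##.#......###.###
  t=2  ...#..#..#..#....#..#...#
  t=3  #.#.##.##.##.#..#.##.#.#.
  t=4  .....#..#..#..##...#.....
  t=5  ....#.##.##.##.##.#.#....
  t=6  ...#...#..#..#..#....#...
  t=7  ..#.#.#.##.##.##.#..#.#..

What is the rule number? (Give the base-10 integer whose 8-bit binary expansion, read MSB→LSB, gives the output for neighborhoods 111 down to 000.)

82

  nb ###: next=.  (t=0,i=17, bit7=0)
  nb ##.: next=#  (t=0,i=1, bit6=1)
  nb #.#: next=.  (t=0,i=13, bit5=0)
  nb #..: next=#  (t=0,i=2, bit4=1)
  nb .##: next=.  (t=0,i=0, bit3=0)
  nb .#.: next=.  (t=0,i=4, bit2=0)
  nb ..#: next=#  (t=0,i=3, bit1=1)
  nb ...: next=.  (t=0,i=10, bit0=0)
  bits 01010010 = 82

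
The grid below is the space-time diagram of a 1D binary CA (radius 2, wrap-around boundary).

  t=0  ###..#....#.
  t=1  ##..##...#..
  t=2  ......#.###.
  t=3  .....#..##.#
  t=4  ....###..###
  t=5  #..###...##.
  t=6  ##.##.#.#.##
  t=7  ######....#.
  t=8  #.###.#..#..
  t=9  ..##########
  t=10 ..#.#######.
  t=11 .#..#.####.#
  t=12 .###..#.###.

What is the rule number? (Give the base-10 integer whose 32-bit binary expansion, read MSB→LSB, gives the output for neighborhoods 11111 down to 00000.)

3990119068

  ##### -> #   bit 31 = 1  t=7,i=2
  ####. -> #   bit 30 = 1  t=6,i=0
  ###.# -> #   bit 29 = 1  t=6,i=1
  ###.. -> .   bit 28 = 0  t=0,i=2
  ##.## -> #   bit 27 = 1  t=6,i=2
  ##.#. -> #   bit 26 = 1  t=3,i=10
  ##..# -> .   bit 25 = 0  t=0,i=3
  ##... -> #   bit 24 = 1  t=1,i=6
  #.### -> #   bit 23 = 1  t=0,i=0
  #.##. -> #   bit 22 = 1  t=6,i=3
  #.#.# -> .   bit 21 = 0  t=6,i=6
  #.#.. -> #   bit 20 = 1  t=3,i=11
  #..## -> .   bit 19 = 0  t=1,i=3
  #..#. -> #   bit 18 = 1  t=0,i=4
  #...# -> .   bit 17 = 0  t=1,i=7
  #.... -> .   bit 16 = 0  t=0,i=7
  .#### -> .   bit 15 = 0  t=6,i=11
  .###. -> #   bit 14 = 1  t=0,i=1
  .##.# -> #   bit 13 = 1  t=3,i=9
  .##.. -> .   bit 12 = 0  t=1,i=1
  .#.## -> .   bit 11 = 0  t=0,i=11
  .#.#. -> .   bit 10 = 0  t=6,i=7
  .#..# -> #   bit 9 = 1  t=1,i=10
  .#... -> .   bit 8 = 0  t=0,i=6
  ..### -> #   bit 7 = 1  t=4,i=4
  ..##. -> .   bit 6 = 0  t=1,i=0
  ..#.# -> .   bit 5 = 0  t=0,i=10
  ..#.. -> #   bit 4 = 1  t=0,i=5
  ...## -> #   bit 3 = 1  t=4,i=3
  ...#. -> #   bit 2 = 1  t=0,i=9
  ....# -> .   bit 1 = 0  t=0,i=8
  ..... -> .   bit 0 = 0  t=2,i=1
  bits 11101101110101000110001010011100 = 3990119068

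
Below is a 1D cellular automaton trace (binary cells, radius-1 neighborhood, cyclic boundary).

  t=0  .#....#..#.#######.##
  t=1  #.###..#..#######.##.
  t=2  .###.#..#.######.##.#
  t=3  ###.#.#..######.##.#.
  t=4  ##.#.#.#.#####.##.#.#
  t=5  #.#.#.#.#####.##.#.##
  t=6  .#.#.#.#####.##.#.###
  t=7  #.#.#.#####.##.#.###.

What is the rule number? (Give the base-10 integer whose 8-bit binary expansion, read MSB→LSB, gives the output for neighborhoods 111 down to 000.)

  ### -> #   bit 7 = 1  t=0,i=12
  ##. -> .   bit 6 = 0  t=0,i=17
  #.# -> #   bit 5 = 1  t=0,i=0
  #.. -> #   bit 4 = 1  t=0,i=2
  .## -> #   bit 3 = 1  t=0,i=11
  .#. -> .   bit 2 = 0  t=0,i=1
  ..# -> .   bit 1 = 0  t=0,i=5
  ... -> #   bit 0 = 1  t=0,i=3
  bits 10111001 = 185

185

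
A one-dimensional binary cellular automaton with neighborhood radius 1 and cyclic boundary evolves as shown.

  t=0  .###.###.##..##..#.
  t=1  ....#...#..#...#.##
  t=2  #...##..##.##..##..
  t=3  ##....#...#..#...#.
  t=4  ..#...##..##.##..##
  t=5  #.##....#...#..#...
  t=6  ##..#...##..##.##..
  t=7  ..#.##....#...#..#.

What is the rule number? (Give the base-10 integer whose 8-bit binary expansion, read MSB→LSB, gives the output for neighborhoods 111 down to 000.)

  ### -> .   bit 7 = 0  t=0,i=2
  ##. -> .   bit 6 = 0  t=0,i=3
  #.# -> #   bit 5 = 1  t=0,i=4
  #.. -> #   bit 4 = 1  t=0,i=11
  .## -> .   bit 3 = 0  t=0,i=1
  .#. -> #   bit 2 = 1  t=0,i=17
  ..# -> .   bit 1 = 0  t=0,i=0
  ... -> .   bit 0 = 0  t=1,i=1
  bits 00110100 = 52

52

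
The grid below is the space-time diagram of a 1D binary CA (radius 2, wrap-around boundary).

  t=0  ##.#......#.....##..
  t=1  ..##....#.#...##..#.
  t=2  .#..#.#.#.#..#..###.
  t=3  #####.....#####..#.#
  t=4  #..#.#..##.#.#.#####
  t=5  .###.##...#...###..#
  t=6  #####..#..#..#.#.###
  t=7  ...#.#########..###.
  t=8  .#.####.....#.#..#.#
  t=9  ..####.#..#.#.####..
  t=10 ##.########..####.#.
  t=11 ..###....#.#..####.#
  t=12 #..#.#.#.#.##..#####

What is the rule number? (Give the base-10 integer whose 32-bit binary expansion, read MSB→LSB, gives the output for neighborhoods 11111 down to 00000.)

1872022074

  nb #####: next=.  (t=3,i=1, bit31=0)
  nb ####.: next=#  (t=3,i=3, bit30=1)
  nb ###.#: next=#  (t=5,i=3, bit29=1)
  nb ###..: next=.  (t=2,i=18, bit28=0)
  nb ##.##: next=#  (t=5,i=4, bit27=1)
  nb ##.#.: next=#  (t=0,i=2, bit26=1)
  nb ##..#: next=#  (t=0,i=18, bit25=1)
  nb ##...: next=#  (t=1,i=4, bit24=1)
  nb #.###: next=#  (t=3,i=19, bit23=1)
  nb #.##.: next=.  (t=5,i=5, bit22=0)
  nb #.#.#: next=.  (t=2,i=6, bit21=0)
  nb #.#..: next=#  (t=0,i=3, bit20=1)
  nb #..##: next=.  (t=0,i=19, bit19=0)
  nb #..#.: next=#  (t=1,i=17, bit18=1)
  nb #...#: next=.  (t=1,i=0, bit17=0)
  nb #....: next=.  (t=0,i=5, bit16=0)
  nb .####: next=#  (t=3,i=0, bit15=1)
  nb .###.: next=#  (t=2,i=17, bit14=1)
  nb .##.#: next=.  (t=0,i=1, bit13=0)
  nb .##..: next=.  (t=0,i=17, bit12=0)
  nb .#.##: next=#  (t=3,i=18, bit11=1)
  nb .#.#.: next=.  (t=1,i=9, bit10=0)
  nb .#..#: next=#  (t=2,i=2, bit9=1)
  nb .#...: next=.  (t=0,i=4, bit8=0)
  nb ..###: next=.  (t=2,i=16, bit7=0)
  nb ..##.: next=.  (t=0,i=0, bit6=0)
  nb ..#.#: next=#  (t=1,i=8, bit5=1)
  nb ..#..: next=#  (t=0,i=10, bit4=1)
  nb ...##: next=#  (t=0,i=15, bit3=1)
  nb ...#.: next=.  (t=0,i=9, bit2=0)
  nb ....#: next=#  (t=0,i=8, bit1=1)
  nb .....: next=.  (t=0,i=6, bit0=0)
  bits 01101111100101001100101000111010 = 1872022074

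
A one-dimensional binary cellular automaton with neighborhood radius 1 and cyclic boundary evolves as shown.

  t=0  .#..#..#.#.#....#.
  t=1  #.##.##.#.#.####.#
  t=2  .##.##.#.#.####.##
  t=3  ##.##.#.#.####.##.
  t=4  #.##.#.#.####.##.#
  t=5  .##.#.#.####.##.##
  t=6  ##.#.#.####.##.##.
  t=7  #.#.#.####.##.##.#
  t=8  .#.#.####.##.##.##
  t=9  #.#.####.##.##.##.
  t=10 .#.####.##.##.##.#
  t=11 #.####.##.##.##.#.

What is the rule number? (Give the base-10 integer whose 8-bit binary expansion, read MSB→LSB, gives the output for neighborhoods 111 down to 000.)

187

  ### -> #   bit 7 = 1  t=1,i=13
  ##. -> .   bit 6 = 0  t=1,i=0
  #.# -> #   bit 5 = 1  t=0,i=8
  #.. -> #   bit 4 = 1  t=0,i=2
  .## -> #   bit 3 = 1  t=1,i=2
  .#. -> .   bit 2 = 0  t=0,i=1
  ..# -> #   bit 1 = 1  t=0,i=0
  ... -> #   bit 0 = 1  t=0,i=13
  bits 10111011 = 187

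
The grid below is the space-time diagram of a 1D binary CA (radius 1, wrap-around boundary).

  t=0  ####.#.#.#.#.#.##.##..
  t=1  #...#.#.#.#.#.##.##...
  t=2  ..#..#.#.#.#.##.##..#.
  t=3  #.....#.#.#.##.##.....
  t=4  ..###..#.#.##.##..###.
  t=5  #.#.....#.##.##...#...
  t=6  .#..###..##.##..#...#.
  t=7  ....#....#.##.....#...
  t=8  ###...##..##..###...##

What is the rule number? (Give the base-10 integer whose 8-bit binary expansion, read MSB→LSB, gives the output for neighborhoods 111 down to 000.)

41

  ### -> .   bit 7 = 0  t=0,i=1
  ##. -> .   bit 6 = 0  t=0,i=3
  #.# -> #   bit 5 = 1  t=0,i=4
  #.. -> .   bit 4 = 0  t=0,i=20
  .## -> #   bit 3 = 1  t=0,i=0
  .#. -> .   bit 2 = 0  t=0,i=5
  ..# -> .   bit 1 = 0  t=0,i=21
  ... -> #   bit 0 = 1  t=1,i=2
  bits 00101001 = 41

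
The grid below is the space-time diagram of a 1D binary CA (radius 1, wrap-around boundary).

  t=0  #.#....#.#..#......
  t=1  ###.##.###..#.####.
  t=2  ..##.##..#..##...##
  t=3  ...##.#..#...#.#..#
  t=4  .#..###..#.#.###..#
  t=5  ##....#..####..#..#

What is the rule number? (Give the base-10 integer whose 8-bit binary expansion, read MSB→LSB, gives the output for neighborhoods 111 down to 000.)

101

  nb ###: next=.  (t=1,i=1, bit7=0)
  nb ##.: next=#  (t=1,i=2, bit6=1)
  nb #.#: next=#  (t=0,i=1, bit5=1)
  nb #..: next=.  (t=0,i=3, bit4=0)
  nb .##: next=.  (t=1,i=0, bit3=0)
  nb .#.: next=#  (t=0,i=0, bit2=1)
  nb ..#: next=.  (t=0,i=6, bit1=0)
  nb ...: next=#  (t=0,i=4, bit0=1)
  bits 01100101 = 101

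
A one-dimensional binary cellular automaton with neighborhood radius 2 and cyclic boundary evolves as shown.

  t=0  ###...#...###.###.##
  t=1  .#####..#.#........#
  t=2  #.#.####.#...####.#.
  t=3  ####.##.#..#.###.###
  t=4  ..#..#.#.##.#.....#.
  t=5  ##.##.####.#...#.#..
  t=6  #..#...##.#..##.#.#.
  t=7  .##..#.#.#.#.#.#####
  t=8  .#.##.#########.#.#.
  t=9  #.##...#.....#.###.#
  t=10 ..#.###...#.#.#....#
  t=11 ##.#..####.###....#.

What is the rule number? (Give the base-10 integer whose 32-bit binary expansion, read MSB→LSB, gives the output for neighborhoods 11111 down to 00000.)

1466339013

  nb #####: next=.  (t=0,i=0, bit31=0)
  nb ####.: next=#  (t=0,i=1, bit30=1)
  nb ###.#: next=.  (t=0,i=12, bit29=0)
  nb ###..: next=#  (t=0,i=2, bit28=1)
  nb ##.##: next=.  (t=0,i=13, bit27=0)
  nb ##.#.: next=#  (t=2,i=8, bit26=1)
  nb ##..#: next=#  (t=1,i=6, bit25=1)
  nb ##...: next=#  (t=0,i=3, bit24=1)
  nb #.###: next=.  (t=0,i=14, bit23=0)
  nb #.##.: next=#  (t=3,i=5, bit22=1)
  nb #.#.#: next=#  (t=2,i=0, bit21=1)
  nb #.#..: next=.  (t=1,i=10, bit20=0)
  nb #..##: next=.  (t=5,i=19, bit19=0)
  nb #..#.: next=#  (t=1,i=7, bit18=1)
  nb #...#: next=#  (t=0,i=4, bit17=1)
  nb #....: next=.  (t=1,i=12, bit16=0)
  nb .####: next=#  (t=0,i=19, bit15=1)
  nb .###.: next=.  (t=0,i=11, bit14=0)
  nb .##.#: next=.  (t=3,i=6, bit13=0)
  nb .##..: next=.  (t=7,i=2, bit12=0)
  nb .#.##: next=#  (t=1,i=0, bit11=1)
  nb .#.#.: next=#  (t=1,i=9, bit10=1)
  nb .#..#: next=#  (t=3,i=9, bit9=1)
  nb .#...: next=.  (t=0,i=7, bit8=0)
  nb ..###: next=#  (t=0,i=10, bit7=1)
  nb ..##.: next=#  (t=5,i=0, bit6=1)
  nb ..#.#: next=.  (t=1,i=8, bit5=0)
  nb ..#..: next=.  (t=0,i=6, bit4=0)
  nb ...##: next=.  (t=0,i=9, bit3=0)
  nb ...#.: next=#  (t=0,i=5, bit2=1)
  nb ....#: next=.  (t=1,i=17, bit1=0)
  nb .....: next=#  (t=1,i=13, bit0=1)
  bits 01010111011001101000111011000101 = 1466339013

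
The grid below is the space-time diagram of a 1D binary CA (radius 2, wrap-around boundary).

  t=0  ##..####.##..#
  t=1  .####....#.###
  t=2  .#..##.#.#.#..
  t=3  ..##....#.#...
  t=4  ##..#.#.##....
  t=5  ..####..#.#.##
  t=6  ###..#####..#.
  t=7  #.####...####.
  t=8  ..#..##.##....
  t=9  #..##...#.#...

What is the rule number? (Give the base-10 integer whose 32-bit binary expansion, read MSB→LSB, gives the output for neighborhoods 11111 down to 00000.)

332138154

  #####|.  b31=0 t=6,i=7
  ####.|.  b30=0 t=0,i=6
  ###.#|.  b29=0 t=0,i=7
  ###..|#  b28=1 t=0,i=1
  ##.##|.  b27=0 t=0,i=8
  ##.#.|.  b26=0 t=2,i=6
  ##..#|#  b25=1 t=0,i=2
  ##...|#  b24=1 t=1,i=5
  #.###|#  b23=1 t=1,i=1
  #.##.|#  b22=1 t=0,i=9
  #.#.#|.  b21=0 t=2,i=7
  #.#..|.  b20=0 t=2,i=11
  #..##|#  b19=1 t=0,i=3
  #..#.|#  b18=1 t=4,i=3
  #...#|.  b17=0 t=2,i=13
  #....|.  b16=0 t=1,i=6
  .####|.  b15=0 t=0,i=5
  .###.|.  b14=0 t=0,i=0
  .##.#|.  b13=0 t=2,i=5
  .##..|.  b12=0 t=0,i=10
  .#.##|.  b11=0 t=1,i=10
  .#.#.|#  b10=1 t=2,i=8
  .#..#|#  b9=1 t=2,i=2
  .#...|.  b8=0 t=2,i=12
  ..###|#  b7=1 t=0,i=4
  ..##.|.  b6=0 t=2,i=4
  ..#.#|#  b5=1 t=1,i=9
  ..#..|.  b4=0 t=2,i=1
  ...##|#  b3=1 t=3,i=1
  ...#.|.  b2=0 t=1,i=8
  ....#|#  b1=1 t=1,i=7
  .....|.  b0=0 t=3,i=13
  bits 00010011110011000000011010101010 = 332138154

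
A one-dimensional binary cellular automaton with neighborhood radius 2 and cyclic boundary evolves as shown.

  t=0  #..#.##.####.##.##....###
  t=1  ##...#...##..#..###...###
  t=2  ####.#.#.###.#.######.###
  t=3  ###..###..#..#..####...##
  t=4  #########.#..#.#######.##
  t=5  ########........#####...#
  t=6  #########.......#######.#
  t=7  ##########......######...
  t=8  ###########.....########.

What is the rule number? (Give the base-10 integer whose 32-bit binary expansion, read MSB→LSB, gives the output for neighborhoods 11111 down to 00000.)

  ##### -> #   bit 31 = 1  t=1,i=24
  ####. -> #   bit 30 = 1  t=0,i=10
  ###.# -> .   bit 29 = 0  t=0,i=11
  ###.. -> #   bit 28 = 1  t=0,i=0
  ##.## -> .   bit 27 = 0  t=0,i=7
  ##.#. -> .   bit 26 = 0  t=2,i=4
  ##..# -> #   bit 25 = 1  t=0,i=1
  ##... -> #   bit 24 = 1  t=0,i=18
  #.### -> .   bit 23 = 0  t=0,i=8
  #.##. -> #   bit 22 = 1  t=0,i=5
  #.#.# -> #   bit 21 = 1  t=2,i=5
  #.#.. -> .   bit 20 = 0  t=4,i=10
  #..## -> #   bit 19 = 1  t=1,i=15
  #..#. -> .   bit 18 = 0  t=0,i=2
  #...# -> #   bit 17 = 1  t=1,i=3
  #.... -> .   bit 16 = 0  t=0,i=19
  .#### -> #   bit 15 = 1  t=0,i=9
  .###. -> #   bit 14 = 1  t=1,i=17
  .##.# -> .   bit 13 = 0  t=0,i=6
  .##.. -> #   bit 12 = 1  t=0,i=17
  .#.## -> .   bit 11 = 0  t=0,i=4
  .#.#. -> #   bit 10 = 1  t=2,i=6
  .#..# -> .   bit 9 = 0  t=1,i=14
  .#... -> .   bit 8 = 0  t=1,i=6
  ..### -> #   bit 7 = 1  t=0,i=22
  ..##. -> #   bit 6 = 1  t=1,i=9
  ..#.# -> .   bit 5 = 0  t=0,i=3
  ..#.. -> #   bit 4 = 1  t=1,i=5
  ...## -> .   bit 3 = 0  t=0,i=21
  ...#. -> .   bit 2 = 0  t=1,i=4
  ....# -> .   bit 1 = 0  t=0,i=20
  ..... -> .   bit 0 = 0  t=5,i=10
  bits 11010011011010101101010011010000 = 3546993872

3546993872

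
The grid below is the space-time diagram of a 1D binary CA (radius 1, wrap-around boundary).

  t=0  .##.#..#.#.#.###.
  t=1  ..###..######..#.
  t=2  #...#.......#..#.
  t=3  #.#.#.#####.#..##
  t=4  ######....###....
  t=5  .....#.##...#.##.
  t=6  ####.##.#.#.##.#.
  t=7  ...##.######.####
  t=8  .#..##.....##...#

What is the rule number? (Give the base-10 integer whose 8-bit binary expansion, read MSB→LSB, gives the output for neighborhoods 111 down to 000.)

  [7] ### => .  t=0,i=14
  [6] ##. => #  t=0,i=2
  [5] #.# => #  t=0,i=3
  [4] #.. => .  t=0,i=5
  [3] .## => .  t=0,i=1
  [2] .#. => #  t=0,i=4
  [1] ..# => .  t=0,i=0
  [0] ... => #  t=1,i=0
  bits 01100101 = 101

101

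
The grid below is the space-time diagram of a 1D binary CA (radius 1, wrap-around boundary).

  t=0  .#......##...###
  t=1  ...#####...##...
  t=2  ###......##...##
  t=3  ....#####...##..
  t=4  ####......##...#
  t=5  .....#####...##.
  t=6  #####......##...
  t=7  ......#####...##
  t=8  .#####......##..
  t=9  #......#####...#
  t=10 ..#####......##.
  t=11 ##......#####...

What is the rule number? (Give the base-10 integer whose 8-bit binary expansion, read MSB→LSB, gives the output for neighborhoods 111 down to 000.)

  nb ###: next=.  (t=0,i=14, bit7=0)
  nb ##.: next=.  (t=0,i=9, bit6=0)
  nb #.#: next=.  (t=0,i=0, bit5=0)
  nb #..: next=.  (t=0,i=2, bit4=0)
  nb .##: next=.  (t=0,i=8, bit3=0)
  nb .#.: next=.  (t=0,i=1, bit2=0)
  nb ..#: next=#  (t=0,i=7, bit1=1)
  nb ...: next=#  (t=0,i=3, bit0=1)
  bits 00000011 = 3

3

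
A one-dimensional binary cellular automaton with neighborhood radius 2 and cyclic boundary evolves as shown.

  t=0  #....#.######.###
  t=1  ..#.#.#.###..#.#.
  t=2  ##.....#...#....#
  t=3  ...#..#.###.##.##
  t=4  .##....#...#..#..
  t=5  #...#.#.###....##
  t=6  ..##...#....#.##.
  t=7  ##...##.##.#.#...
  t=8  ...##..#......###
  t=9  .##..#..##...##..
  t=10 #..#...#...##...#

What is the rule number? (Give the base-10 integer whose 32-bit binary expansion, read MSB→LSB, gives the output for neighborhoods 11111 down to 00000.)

2316011916

  #####|#  b31=1 t=0,i=9
  ####.|.  b30=0 t=0,i=11
  ###.#|.  b29=0 t=0,i=12
  ###..|.  b28=0 t=0,i=0
  ##.##|#  b27=1 t=0,i=13
  ##.#.|.  b26=0 t=7,i=10
  ##..#|#  b25=1 t=1,i=11
  ##...|.  b24=0 t=0,i=1
  #.###|.  b23=0 t=0,i=7
  #.##.|.  b22=0 t=3,i=12
  #.#.#|.  b21=0 t=1,i=4
  #.#..|.  b20=0 t=1,i=15
  #..##|#  b19=1 t=9,i=7
  #..#.|.  b18=0 t=1,i=12
  #...#|#  b17=1 t=1,i=0
  #....|#  b16=1 t=0,i=2
  .####|#  b15=1 t=0,i=8
  .###.|.  b14=0 t=1,i=9
  .##.#|.  b13=0 t=3,i=13
  .##..|.  b12=0 t=3,i=16
  .#.##|#  b11=1 t=0,i=6
  .#.#.|.  b10=0 t=1,i=3
  .#..#|.  b9=0 t=3,i=4
  .#...|#  b8=1 t=1,i=16
  ..###|#  b7=1 t=2,i=16
  ..##.|.  b6=0 t=4,i=1
  ..#.#|.  b5=0 t=0,i=5
  ..#..|.  b4=0 t=2,i=7
  ...##|#  b3=1 t=2,i=15
  ...#.|#  b2=1 t=0,i=4
  ....#|.  b1=0 t=0,i=3
  .....|.  b0=0 t=2,i=4
  bits 10001010000010111000100110001100 = 2316011916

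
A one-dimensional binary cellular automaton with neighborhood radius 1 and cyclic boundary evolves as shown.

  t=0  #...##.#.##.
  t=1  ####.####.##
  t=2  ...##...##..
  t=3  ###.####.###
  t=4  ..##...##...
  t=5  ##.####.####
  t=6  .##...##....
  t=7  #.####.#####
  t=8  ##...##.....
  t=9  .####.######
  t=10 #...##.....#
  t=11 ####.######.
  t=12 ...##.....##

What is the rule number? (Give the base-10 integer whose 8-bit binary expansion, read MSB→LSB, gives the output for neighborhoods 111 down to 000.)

  ###|.  b7=0 t=1,i=0
  ##.|#  b6=1 t=0,i=5
  #.#|#  b5=1 t=0,i=6
  #..|#  b4=1 t=0,i=1
  .##|.  b3=0 t=0,i=4
  .#.|#  b2=1 t=0,i=0
  ..#|#  b1=1 t=0,i=3
  ...|#  b0=1 t=0,i=2
  bits 01110111 = 119

119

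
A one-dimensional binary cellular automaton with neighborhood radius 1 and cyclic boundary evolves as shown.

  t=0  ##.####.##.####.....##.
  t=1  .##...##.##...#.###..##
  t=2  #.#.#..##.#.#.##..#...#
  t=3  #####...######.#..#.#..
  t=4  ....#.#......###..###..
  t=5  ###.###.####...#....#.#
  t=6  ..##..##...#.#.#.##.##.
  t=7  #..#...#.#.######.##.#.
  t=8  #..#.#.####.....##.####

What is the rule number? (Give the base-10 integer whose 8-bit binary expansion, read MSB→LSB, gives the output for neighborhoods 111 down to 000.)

101

  ### -> .   bit 7 = 0  t=0,i=4
  ##. -> #   bit 6 = 1  t=0,i=1
  #.# -> #   bit 5 = 1  t=0,i=2
  #.. -> .   bit 4 = 0  t=0,i=15
  .## -> .   bit 3 = 0  t=0,i=0
  .#. -> #   bit 2 = 1  t=1,i=14
  ..# -> .   bit 1 = 0  t=0,i=19
  ... -> #   bit 0 = 1  t=0,i=16
  bits 01100101 = 101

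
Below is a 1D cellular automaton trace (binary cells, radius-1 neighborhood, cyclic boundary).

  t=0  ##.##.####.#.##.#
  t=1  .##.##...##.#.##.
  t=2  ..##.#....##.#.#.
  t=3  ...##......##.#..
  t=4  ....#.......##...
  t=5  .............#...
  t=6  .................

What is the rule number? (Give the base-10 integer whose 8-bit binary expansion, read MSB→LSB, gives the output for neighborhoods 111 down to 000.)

  [7] ### => .  t=0,i=0
  [6] ##. => #  t=0,i=1
  [5] #.# => #  t=0,i=2
  [4] #.. => .  t=1,i=6
  [3] .## => .  t=0,i=3
  [2] .#. => .  t=0,i=11
  [1] ..# => .  t=1,i=0
  [0] ... => .  t=1,i=7
  bits 01100000 = 96

96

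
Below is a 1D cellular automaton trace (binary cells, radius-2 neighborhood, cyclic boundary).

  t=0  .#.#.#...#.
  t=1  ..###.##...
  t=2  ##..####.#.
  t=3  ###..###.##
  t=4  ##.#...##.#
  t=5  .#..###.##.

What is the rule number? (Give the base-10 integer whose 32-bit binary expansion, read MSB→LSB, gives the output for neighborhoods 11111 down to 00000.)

3932405002

  ##### -> #   bit 31 = 1  t=3,i=0
  ####. -> #   bit 30 = 1  t=2,i=6
  ###.# -> #   bit 29 = 1  t=1,i=4
  ###.. -> .   bit 28 = 0  t=3,i=2
  ##.## -> #   bit 27 = 1  t=1,i=5
  ##.#. -> .   bit 26 = 0  t=2,i=8
  ##..# -> #   bit 25 = 1  t=2,i=2
  ##... -> .   bit 24 = 0  t=1,i=8
  #.### -> .   bit 23 = 0  t=3,i=9
  #.##. -> #   bit 22 = 1  t=1,i=6
  #.#.# -> #   bit 21 = 1  t=0,i=3
  #.#.. -> .   bit 20 = 0  t=0,i=5
  #..## -> .   bit 19 = 0  t=2,i=3
  #..#. -> .   bit 18 = 0  t=0,i=0
  #...# -> #   bit 17 = 1  t=0,i=7
  #.... -> #   bit 16 = 1  t=1,i=9
  .#### -> #   bit 15 = 1  t=2,i=5
  .###. -> .   bit 14 = 0  t=1,i=3
  .##.# -> #   bit 13 = 1  t=4,i=8
  .##.. -> #   bit 12 = 1  t=1,i=7
  .#.## -> #   bit 11 = 1  t=2,i=10
  .#.#. -> #   bit 10 = 1  t=0,i=2
  .#..# -> .   bit 9 = 0  t=0,i=10
  .#... -> #   bit 8 = 1  t=0,i=6
  ..### -> .   bit 7 = 0  t=1,i=2
  ..##. -> .   bit 6 = 0  t=4,i=7
  ..#.# -> .   bit 5 = 0  t=0,i=1
  ..#.. -> .   bit 4 = 0  t=0,i=9
  ...## -> #   bit 3 = 1  t=1,i=1
  ...#. -> .   bit 2 = 0  t=0,i=8
  ....# -> #   bit 1 = 1  t=1,i=0
  ..... -> .   bit 0 = 0  t=1,i=10
  bits 11101010011000111011110100001010 = 3932405002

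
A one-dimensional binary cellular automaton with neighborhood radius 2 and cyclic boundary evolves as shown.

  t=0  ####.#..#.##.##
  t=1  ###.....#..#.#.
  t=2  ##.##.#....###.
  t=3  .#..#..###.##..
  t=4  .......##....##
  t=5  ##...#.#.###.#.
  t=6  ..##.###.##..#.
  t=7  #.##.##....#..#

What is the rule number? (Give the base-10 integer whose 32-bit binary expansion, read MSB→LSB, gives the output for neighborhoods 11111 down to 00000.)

3282265570

  [31] ##### => #  t=0,i=0
  [30] ####. => #  t=0,i=2
  [29] ###.# => .  t=0,i=3
  [28] ###.. => .  t=1,i=2
  [27] ##.## => .  t=0,i=12
  [26] ##.#. => .  t=0,i=4
  [25] ##..# => #  t=6,i=11
  [24] ##... => #  t=1,i=3
  [23] #.### => #  t=0,i=13
  [22] #.##. => .  t=0,i=10
  [21] #.#.# => #  t=1,i=13
  [20] #.#.. => .  t=0,i=5
  [19] #..## => .  t=3,i=6
  [18] #..#. => .  t=0,i=7
  [17] #...# => #  t=3,i=14
  [16] #.... => #  t=1,i=4
  [15] .#### => .  t=0,i=14
  [14] .###. => #  t=1,i=1
  [13] .##.# => #  t=0,i=11
  [12] .##.. => .  t=3,i=12
  [11] .#.## => .  t=0,i=9
  [10] .#.#. => #  t=1,i=12
  [9] .#..# => .  t=0,i=6
  [8] .#... => #  t=2,i=7
  [7] ..### => #  t=2,i=11
  [6] ..##. => #  t=4,i=7
  [5] ..#.# => #  t=0,i=8
  [4] ..#.. => .  t=1,i=8
  [3] ...## => .  t=2,i=10
  [2] ...#. => .  t=1,i=7
  [1] ....# => #  t=1,i=6
  [0] ..... => .  t=1,i=5
  bits 11000011101000110110010111100010 = 3282265570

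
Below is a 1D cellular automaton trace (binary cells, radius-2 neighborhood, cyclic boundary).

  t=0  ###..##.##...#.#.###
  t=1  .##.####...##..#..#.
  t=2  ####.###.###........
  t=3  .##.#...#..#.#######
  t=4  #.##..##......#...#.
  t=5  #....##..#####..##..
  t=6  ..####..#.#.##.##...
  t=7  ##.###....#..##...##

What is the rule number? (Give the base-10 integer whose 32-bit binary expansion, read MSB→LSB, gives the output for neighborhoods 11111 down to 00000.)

  ##### -> .   bit 31 = 0  t=0,i=0
  ####. -> #   bit 30 = 1  t=0,i=1
  ###.# -> .   bit 29 = 0  t=2,i=3
  ###.. -> #   bit 28 = 1  t=0,i=2
  ##.## -> #   bit 27 = 1  t=0,i=7
  ##.#. -> #   bit 26 = 1  t=3,i=3
  ##..# -> .   bit 25 = 0  t=0,i=3
  ##... -> .   bit 24 = 0  t=0,i=10
  #.### -> .   bit 23 = 0  t=0,i=17
  #.##. -> .   bit 22 = 0  t=0,i=8
  #.#.# -> #   bit 21 = 1  t=0,i=15
  #.#.. -> .   bit 20 = 0  t=3,i=4
  #..## -> #   bit 19 = 1  t=0,i=4
  #..#. -> .   bit 18 = 0  t=1,i=14
  #...# -> #   bit 17 = 1  t=0,i=11
  #.... -> #   bit 16 = 1  t=2,i=13
  .#### -> #   bit 15 = 1  t=0,i=18
  .###. -> .   bit 14 = 0  t=2,i=6
  .##.# -> #   bit 13 = 1  t=0,i=6
  .##.. -> .   bit 12 = 0  t=0,i=9
  .#.## -> .   bit 11 = 0  t=0,i=16
  .#.#. -> .   bit 10 = 0  t=0,i=14
  .#..# -> .   bit 9 = 0  t=1,i=16
  .#... -> .   bit 8 = 0  t=3,i=5
  ..### -> .   bit 7 = 0  t=2,i=0
  ..##. -> #   bit 6 = 1  t=0,i=5
  ..#.# -> .   bit 5 = 0  t=0,i=13
  ..#.. -> .   bit 4 = 0  t=1,i=15
  ...## -> #   bit 3 = 1  t=1,i=10
  ...#. -> #   bit 2 = 1  t=0,i=12
  ....# -> #   bit 1 = 1  t=2,i=18
  ..... -> #   bit 0 = 1  t=2,i=14
  bits 01011100001010111010000001001111 = 1546362959

1546362959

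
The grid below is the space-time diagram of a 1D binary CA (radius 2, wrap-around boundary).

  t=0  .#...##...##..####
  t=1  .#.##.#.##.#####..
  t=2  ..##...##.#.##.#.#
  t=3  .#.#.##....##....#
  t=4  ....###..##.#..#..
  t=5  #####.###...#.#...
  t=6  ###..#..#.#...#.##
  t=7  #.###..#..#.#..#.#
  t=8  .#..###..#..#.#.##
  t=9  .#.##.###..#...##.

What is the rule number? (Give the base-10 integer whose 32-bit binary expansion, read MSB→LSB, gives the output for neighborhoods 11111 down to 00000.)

  ##### -> #   bit 31 = 1  t=1,i=13
  ####. -> .   bit 30 = 0  t=0,i=16
  ###.# -> .   bit 29 = 0  t=0,i=17
  ###.. -> #   bit 28 = 1  t=1,i=15
  ##.## -> #   bit 27 = 1  t=1,i=10
  ##.#. -> .   bit 26 = 0  t=0,i=0
  ##..# -> #   bit 25 = 1  t=0,i=12
  ##... -> .   bit 24 = 0  t=0,i=7
  #.### -> .   bit 23 = 0  t=1,i=11
  #.##. -> #   bit 22 = 1  t=1,i=3
  #.#.# -> .   bit 21 = 0  t=1,i=6
  #.#.. -> #   bit 20 = 1  t=0,i=1
  #..## -> #   bit 19 = 1  t=0,i=13
  #..#. -> #   bit 18 = 1  t=4,i=14
  #...# -> #   bit 17 = 1  t=0,i=3
  #.... -> .   bit 16 = 0  t=3,i=8
  .#### -> #   bit 15 = 1  t=0,i=15
  .###. -> .   bit 14 = 0  t=4,i=5
  .##.# -> .   bit 13 = 0  t=1,i=4
  .##.. -> #   bit 12 = 1  t=0,i=6
  .#.## -> #   bit 11 = 1  t=1,i=2
  .#.#. -> .   bit 10 = 0  t=2,i=16
  .#..# -> .   bit 9 = 0  t=2,i=0
  .#... -> .   bit 8 = 0  t=0,i=2
  ..### -> #   bit 7 = 1  t=0,i=14
  ..##. -> .   bit 6 = 0  t=0,i=5
  ..#.# -> .   bit 5 = 0  t=1,i=1
  ..#.. -> .   bit 4 = 0  t=4,i=15
  ...## -> #   bit 3 = 1  t=0,i=4
  ...#. -> .   bit 2 = 0  t=1,i=0
  ....# -> #   bit 1 = 1  t=3,i=9
  ..... -> #   bit 0 = 1  t=4,i=0
  bits 10011010010111101001100010001011 = 2589890699

2589890699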